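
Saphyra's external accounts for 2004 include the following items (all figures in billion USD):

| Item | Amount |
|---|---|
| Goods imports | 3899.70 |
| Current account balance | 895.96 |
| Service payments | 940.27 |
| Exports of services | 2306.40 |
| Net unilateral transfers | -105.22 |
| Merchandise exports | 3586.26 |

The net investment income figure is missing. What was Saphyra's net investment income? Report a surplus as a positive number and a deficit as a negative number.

-51.51

Current account = goods balance + services balance + net primary income + net secondary income
Sum of the known components = 947.47
Net investment income = CA - (known components) = 895.96 - 947.47 = -51.51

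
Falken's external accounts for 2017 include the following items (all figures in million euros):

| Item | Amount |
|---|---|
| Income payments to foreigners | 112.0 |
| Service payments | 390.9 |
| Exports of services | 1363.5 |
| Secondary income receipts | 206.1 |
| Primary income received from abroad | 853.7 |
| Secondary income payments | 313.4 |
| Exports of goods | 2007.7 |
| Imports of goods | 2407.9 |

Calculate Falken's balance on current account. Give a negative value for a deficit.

Goods balance = 2007.7 - 2407.9 = -400.2
Services balance = 1363.5 - 390.9 = 972.6
Trade balance (goods + services) = -400.2 + 972.6 = 572.4
Net primary income = 853.7 - 112.0 = 741.7
Net secondary income = 206.1 - 313.4 = -107.3
Current account = 572.4 + 741.7 + (-107.3) = 1206.8

1206.8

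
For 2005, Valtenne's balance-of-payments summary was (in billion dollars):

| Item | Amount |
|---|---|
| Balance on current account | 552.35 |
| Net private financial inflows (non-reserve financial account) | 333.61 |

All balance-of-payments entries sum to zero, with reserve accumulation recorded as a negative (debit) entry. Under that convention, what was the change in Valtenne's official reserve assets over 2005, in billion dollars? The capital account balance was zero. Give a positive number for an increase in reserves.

885.96

Official reserve transactions balance = -(552.35 + 333.61) = -885.96
An accumulation of reserves is recorded as a debit (negative entry), so the change in the stock of reserves is the negative of that balance.
Change in official reserves = -(-885.96) = 885.96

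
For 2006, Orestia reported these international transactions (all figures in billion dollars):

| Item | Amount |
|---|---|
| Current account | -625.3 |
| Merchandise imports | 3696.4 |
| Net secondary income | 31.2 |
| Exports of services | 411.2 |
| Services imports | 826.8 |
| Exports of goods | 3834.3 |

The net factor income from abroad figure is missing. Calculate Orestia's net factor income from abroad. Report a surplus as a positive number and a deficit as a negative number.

Current account = goods balance + services balance + net primary income + net secondary income
Sum of the known components = -246.5
Net factor income from abroad = CA - (known components) = -625.3 - (-246.5) = -378.8

-378.8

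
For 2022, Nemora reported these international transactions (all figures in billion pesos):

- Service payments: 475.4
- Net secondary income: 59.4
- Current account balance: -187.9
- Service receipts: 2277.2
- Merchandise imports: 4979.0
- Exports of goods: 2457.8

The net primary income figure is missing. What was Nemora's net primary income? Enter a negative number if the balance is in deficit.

472.1

Current account = goods balance + services balance + net primary income + net secondary income
Sum of the known components = -660.0
Net primary income = CA - (known components) = -187.9 - (-660.0) = 472.1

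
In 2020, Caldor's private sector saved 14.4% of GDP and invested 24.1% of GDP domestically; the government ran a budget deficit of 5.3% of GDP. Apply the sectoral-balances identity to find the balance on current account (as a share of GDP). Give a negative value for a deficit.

-15.0

By the sectoral-balances identity, CA = (S_private - I) + (T - G).
Private balance = 14.4 - 24.1 = -9.7
Government balance (T - G) = -5.3
CA = -9.7 + (-5.3) = -15.0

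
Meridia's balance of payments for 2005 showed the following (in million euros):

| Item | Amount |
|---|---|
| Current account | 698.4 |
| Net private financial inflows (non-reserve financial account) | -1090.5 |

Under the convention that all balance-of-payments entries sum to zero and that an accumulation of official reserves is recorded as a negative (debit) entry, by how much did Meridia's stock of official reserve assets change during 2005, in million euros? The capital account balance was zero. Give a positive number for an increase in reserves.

-392.1

Official reserve transactions balance = -(698.4 + (-1090.5)) = 392.1
An accumulation of reserves is recorded as a debit (negative entry), so the change in the stock of reserves is the negative of that balance.
Change in official reserves = -(392.1) = -392.1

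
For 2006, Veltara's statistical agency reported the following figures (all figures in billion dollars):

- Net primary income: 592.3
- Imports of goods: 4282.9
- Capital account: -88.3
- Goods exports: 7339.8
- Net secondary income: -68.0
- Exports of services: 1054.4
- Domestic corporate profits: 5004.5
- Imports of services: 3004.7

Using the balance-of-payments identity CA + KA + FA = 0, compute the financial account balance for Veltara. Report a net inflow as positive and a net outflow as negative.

Goods balance = 7339.8 - 4282.9 = 3056.9
Services balance = 1054.4 - 3004.7 = -1950.3
Trade balance (goods + services) = 3056.9 + (-1950.3) = 1106.6
Net primary income = 592.3
Net secondary income = -68.0
Current account = 1106.6 + 592.3 + (-68.0) = 1630.9
Financial account = -(1630.9 + (-88.3)) = -1542.6

-1542.6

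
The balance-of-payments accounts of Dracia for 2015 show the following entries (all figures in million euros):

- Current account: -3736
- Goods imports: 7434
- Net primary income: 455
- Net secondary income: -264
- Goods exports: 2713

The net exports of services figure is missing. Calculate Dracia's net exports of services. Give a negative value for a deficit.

Current account = goods balance + services balance + net primary income + net secondary income
Sum of the known components = -4530
Net exports of services = CA - (known components) = -3736 - (-4530) = 794

794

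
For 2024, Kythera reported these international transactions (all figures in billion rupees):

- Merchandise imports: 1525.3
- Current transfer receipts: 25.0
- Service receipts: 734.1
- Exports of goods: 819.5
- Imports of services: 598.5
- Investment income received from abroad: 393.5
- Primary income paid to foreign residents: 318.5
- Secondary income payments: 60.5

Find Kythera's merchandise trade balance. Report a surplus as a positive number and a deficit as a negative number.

-705.8

Goods balance = 819.5 - 1525.3 = -705.8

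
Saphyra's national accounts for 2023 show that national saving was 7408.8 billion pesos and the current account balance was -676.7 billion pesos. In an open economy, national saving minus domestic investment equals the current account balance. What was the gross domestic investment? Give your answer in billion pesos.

8085.5

S - I = CA (net lending to the rest of the world).
I = S - CA = 7408.8 - (-676.7) = 8085.5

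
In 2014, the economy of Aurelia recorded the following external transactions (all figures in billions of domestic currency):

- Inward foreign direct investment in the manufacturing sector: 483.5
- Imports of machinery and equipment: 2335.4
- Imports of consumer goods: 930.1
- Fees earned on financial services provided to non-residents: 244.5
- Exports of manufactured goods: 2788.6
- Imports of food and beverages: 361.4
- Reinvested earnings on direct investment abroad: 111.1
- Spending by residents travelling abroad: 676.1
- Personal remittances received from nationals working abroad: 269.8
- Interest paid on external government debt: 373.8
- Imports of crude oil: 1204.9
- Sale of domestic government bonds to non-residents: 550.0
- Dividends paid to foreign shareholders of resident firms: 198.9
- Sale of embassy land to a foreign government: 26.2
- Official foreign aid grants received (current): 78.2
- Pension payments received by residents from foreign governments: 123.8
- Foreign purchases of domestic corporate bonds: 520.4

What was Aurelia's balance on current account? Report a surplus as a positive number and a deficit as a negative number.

-2464.6

Goods: -2335.4 - 1204.9 - 930.1 - 361.4 + 2788.6 = -2043.2
Services: -676.1 + 244.5 = -431.6
Primary income: -373.8 - 198.9 + 111.1 = -461.6
Secondary income: 123.8 + 269.8 + 78.2 = 471.8
Current account = (-2043.2) + (-431.6) + (-461.6) + 471.8 = -2464.6
(Excluded from the current account — financial account: inward foreign direct investment in the manufacturing sector 483.5, sale of domestic government bonds to non-residents 550.0, foreign purchases of domestic corporate bonds 520.4; capital account: sale of embassy land to a foreign government 26.2.)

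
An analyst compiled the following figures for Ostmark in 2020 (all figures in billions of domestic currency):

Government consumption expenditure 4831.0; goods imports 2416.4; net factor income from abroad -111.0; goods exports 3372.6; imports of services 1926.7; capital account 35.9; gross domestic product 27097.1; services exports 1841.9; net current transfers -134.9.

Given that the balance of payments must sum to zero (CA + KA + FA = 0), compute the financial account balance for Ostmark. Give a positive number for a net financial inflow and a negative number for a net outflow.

Goods balance = 3372.6 - 2416.4 = 956.2
Services balance = 1841.9 - 1926.7 = -84.8
Trade balance (goods + services) = 956.2 + (-84.8) = 871.4
Net primary income = -111.0
Net secondary income = -134.9
Current account = 871.4 + (-111.0) + (-134.9) = 625.5
Financial account = -(625.5 + 35.9) = -661.4

-661.4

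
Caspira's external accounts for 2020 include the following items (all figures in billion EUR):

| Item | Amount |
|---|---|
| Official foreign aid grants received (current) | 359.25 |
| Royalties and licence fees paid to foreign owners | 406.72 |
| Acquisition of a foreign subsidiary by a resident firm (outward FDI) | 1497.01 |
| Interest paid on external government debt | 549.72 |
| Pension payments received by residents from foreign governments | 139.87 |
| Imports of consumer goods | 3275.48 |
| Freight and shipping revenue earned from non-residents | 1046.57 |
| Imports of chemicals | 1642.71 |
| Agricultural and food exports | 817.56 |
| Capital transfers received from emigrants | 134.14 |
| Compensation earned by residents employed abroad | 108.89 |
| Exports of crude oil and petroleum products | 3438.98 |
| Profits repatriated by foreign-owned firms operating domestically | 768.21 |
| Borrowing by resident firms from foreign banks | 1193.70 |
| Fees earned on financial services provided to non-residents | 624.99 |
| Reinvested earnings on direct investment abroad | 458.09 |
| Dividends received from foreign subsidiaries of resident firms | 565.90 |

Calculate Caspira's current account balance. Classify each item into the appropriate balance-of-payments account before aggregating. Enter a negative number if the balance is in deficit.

917.26

Goods: 3438.98 - 1642.71 - 3275.48 + 817.56 = -661.65
Services: -406.72 + 1046.57 + 624.99 = 1264.84
Primary income: -549.72 + 108.89 + 458.09 + 565.90 - 768.21 = -185.05
Secondary income: 359.25 + 139.87 = 499.12
Current account = (-661.65) + 1264.84 + (-185.05) + 499.12 = 917.26
(Excluded from the current account — financial account: acquisition of a foreign subsidiary by a resident firm (outward FDI) 1497.01, borrowing by resident firms from foreign banks 1193.70; capital account: capital transfers received from emigrants 134.14.)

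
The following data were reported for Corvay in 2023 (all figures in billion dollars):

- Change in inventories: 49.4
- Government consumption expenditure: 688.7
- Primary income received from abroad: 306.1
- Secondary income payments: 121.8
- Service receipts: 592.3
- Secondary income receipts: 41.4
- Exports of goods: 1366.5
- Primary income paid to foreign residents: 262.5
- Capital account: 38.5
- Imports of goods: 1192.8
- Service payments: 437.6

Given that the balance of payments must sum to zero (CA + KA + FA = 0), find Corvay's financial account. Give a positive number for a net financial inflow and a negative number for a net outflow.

-330.1

Goods balance = 1366.5 - 1192.8 = 173.7
Services balance = 592.3 - 437.6 = 154.7
Trade balance (goods + services) = 173.7 + 154.7 = 328.4
Net primary income = 306.1 - 262.5 = 43.6
Net secondary income = 41.4 - 121.8 = -80.4
Current account = 328.4 + 43.6 + (-80.4) = 291.6
Financial account = -(291.6 + 38.5) = -330.1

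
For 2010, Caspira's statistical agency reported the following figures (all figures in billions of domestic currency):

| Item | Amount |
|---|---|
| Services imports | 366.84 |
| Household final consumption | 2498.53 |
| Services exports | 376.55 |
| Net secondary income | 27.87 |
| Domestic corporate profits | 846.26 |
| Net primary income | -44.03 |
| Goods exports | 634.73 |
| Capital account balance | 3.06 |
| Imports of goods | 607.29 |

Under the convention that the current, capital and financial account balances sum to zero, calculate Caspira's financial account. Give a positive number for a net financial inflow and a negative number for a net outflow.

-24.05

Goods balance = 634.73 - 607.29 = 27.44
Services balance = 376.55 - 366.84 = 9.71
Trade balance (goods + services) = 27.44 + 9.71 = 37.15
Net primary income = -44.03
Net secondary income = 27.87
Current account = 37.15 + (-44.03) + 27.87 = 20.99
Financial account = -(20.99 + 3.06) = -24.05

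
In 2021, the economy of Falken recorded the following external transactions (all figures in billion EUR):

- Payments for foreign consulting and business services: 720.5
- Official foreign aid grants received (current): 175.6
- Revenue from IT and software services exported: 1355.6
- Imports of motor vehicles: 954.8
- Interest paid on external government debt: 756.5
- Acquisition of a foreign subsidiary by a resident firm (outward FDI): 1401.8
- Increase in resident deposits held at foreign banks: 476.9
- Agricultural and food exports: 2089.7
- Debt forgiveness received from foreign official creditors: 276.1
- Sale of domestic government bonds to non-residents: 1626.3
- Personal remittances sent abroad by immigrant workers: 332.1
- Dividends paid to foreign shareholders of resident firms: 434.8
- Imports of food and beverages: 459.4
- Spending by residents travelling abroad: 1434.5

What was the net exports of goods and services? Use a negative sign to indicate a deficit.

Goods: -459.4 - 954.8 + 2089.7 = 675.5
Services: -1434.5 + 1355.6 - 720.5 = -799.4
Trade balance = 675.5 + (-799.4) = -123.9
(Excluded from the trade balance — secondary income: official foreign aid grants received (current) 175.6, personal remittances sent abroad by immigrant workers 332.1; primary income: interest paid on external government debt 756.5, dividends paid to foreign shareholders of resident firms 434.8; financial account: acquisition of a foreign subsidiary by a resident firm (outward FDI) 1401.8, increase in resident deposits held at foreign banks 476.9, sale of domestic government bonds to non-residents 1626.3; capital account: debt forgiveness received from foreign official creditors 276.1.)

-123.9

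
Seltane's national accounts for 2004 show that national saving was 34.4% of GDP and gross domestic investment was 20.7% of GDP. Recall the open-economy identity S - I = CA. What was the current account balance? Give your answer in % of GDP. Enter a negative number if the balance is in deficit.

S - I = CA (net lending to the rest of the world).
CA = S - I = 34.4 - 20.7 = 13.7

13.7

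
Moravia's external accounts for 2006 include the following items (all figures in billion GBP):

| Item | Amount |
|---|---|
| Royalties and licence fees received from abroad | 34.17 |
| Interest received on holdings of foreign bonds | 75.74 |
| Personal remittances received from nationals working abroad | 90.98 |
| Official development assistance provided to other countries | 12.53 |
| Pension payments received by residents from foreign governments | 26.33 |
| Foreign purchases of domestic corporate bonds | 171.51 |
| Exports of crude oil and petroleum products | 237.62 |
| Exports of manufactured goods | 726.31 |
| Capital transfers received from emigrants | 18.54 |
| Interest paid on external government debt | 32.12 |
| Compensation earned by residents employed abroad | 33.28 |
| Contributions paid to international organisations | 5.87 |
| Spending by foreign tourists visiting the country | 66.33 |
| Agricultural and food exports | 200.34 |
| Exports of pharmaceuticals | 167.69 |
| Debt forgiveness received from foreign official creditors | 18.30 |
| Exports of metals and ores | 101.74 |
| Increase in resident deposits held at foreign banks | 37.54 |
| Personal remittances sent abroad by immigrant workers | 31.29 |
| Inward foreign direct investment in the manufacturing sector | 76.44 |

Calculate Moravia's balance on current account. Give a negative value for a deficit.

Goods: 101.74 + 167.69 + 726.31 + 237.62 + 200.34 = 1433.70
Services: 34.17 + 66.33 = 100.50
Primary income: 33.28 + 75.74 - 32.12 = 76.90
Secondary income: -5.87 - 12.53 + 90.98 - 31.29 + 26.33 = 67.62
Current account = 1433.70 + 100.50 + 76.90 + 67.62 = 1678.72
(Excluded from the current account — financial account: foreign purchases of domestic corporate bonds 171.51, increase in resident deposits held at foreign banks 37.54, inward foreign direct investment in the manufacturing sector 76.44; capital account: capital transfers received from emigrants 18.54, debt forgiveness received from foreign official creditors 18.30.)

1678.72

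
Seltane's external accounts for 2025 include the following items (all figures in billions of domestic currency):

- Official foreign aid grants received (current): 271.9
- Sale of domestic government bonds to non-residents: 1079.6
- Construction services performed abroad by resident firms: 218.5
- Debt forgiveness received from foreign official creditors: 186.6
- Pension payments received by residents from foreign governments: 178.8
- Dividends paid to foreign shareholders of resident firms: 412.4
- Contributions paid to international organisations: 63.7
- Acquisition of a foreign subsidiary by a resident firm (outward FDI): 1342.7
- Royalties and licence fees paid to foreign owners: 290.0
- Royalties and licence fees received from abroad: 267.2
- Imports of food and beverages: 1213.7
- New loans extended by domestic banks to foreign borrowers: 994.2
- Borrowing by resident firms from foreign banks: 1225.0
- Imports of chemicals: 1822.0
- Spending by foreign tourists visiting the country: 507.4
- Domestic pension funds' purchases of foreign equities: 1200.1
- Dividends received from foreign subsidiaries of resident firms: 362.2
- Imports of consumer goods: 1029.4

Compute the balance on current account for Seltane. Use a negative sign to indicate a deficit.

-3025.2

Goods: -1029.4 - 1822.0 - 1213.7 = -4065.1
Services: 218.5 + 267.2 - 290.0 + 507.4 = 703.1
Primary income: -412.4 + 362.2 = -50.2
Secondary income: -63.7 + 271.9 + 178.8 = 387.0
Current account = (-4065.1) + 703.1 + (-50.2) + 387.0 = -3025.2
(Excluded from the current account — financial account: sale of domestic government bonds to non-residents 1079.6, acquisition of a foreign subsidiary by a resident firm (outward FDI) 1342.7, new loans extended by domestic banks to foreign borrowers 994.2, borrowing by resident firms from foreign banks 1225.0, domestic pension funds' purchases of foreign equities 1200.1; capital account: debt forgiveness received from foreign official creditors 186.6.)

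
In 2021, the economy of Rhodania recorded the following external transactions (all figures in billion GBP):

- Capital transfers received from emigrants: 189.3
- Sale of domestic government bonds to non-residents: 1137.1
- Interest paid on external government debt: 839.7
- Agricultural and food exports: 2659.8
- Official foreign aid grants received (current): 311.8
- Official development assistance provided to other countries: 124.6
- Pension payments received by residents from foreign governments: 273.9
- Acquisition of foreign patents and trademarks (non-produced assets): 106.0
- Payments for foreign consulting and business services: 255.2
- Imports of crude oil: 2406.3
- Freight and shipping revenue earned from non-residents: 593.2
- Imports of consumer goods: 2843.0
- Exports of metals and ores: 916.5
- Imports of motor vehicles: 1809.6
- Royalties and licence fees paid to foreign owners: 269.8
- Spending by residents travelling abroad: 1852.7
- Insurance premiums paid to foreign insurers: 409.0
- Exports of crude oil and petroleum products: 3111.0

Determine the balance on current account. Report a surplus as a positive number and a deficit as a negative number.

Goods: 916.5 + 3111.0 - 1809.6 - 2843.0 - 2406.3 + 2659.8 = -371.6
Services: -409.0 + 593.2 - 269.8 - 255.2 - 1852.7 = -2193.5
Primary income: -839.7
Secondary income: 273.9 - 124.6 + 311.8 = 461.1
Current account = (-371.6) + (-2193.5) + (-839.7) + 461.1 = -2943.7
(Excluded from the current account — capital account: capital transfers received from emigrants 189.3, acquisition of foreign patents and trademarks (non-produced assets) 106.0; financial account: sale of domestic government bonds to non-residents 1137.1.)

-2943.7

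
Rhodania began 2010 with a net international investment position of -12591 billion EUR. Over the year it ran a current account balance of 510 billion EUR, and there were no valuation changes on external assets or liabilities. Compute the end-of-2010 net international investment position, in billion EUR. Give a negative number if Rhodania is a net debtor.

-12081

With no valuation effects, change in NIIP = current account = 510
End-of-year NIIP = -12591 + 510 = -12081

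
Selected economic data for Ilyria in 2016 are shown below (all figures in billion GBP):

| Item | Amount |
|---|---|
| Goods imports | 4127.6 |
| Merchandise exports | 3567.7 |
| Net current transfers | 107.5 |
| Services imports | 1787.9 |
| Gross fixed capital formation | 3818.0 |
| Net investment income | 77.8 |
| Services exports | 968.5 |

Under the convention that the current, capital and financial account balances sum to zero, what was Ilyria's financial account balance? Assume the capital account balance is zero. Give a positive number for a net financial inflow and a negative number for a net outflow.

1194.0

Goods balance = 3567.7 - 4127.6 = -559.9
Services balance = 968.5 - 1787.9 = -819.4
Trade balance (goods + services) = -559.9 + (-819.4) = -1379.3
Net primary income = 77.8
Net secondary income = 107.5
Current account = -1379.3 + 77.8 + 107.5 = -1194.0
Financial account = -(-1194.0) = 1194.0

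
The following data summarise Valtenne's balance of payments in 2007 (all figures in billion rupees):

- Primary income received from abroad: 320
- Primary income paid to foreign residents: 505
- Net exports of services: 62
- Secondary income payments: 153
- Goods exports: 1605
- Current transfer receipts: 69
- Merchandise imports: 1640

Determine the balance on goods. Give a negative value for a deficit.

Goods balance = 1605 - 1640 = -35

-35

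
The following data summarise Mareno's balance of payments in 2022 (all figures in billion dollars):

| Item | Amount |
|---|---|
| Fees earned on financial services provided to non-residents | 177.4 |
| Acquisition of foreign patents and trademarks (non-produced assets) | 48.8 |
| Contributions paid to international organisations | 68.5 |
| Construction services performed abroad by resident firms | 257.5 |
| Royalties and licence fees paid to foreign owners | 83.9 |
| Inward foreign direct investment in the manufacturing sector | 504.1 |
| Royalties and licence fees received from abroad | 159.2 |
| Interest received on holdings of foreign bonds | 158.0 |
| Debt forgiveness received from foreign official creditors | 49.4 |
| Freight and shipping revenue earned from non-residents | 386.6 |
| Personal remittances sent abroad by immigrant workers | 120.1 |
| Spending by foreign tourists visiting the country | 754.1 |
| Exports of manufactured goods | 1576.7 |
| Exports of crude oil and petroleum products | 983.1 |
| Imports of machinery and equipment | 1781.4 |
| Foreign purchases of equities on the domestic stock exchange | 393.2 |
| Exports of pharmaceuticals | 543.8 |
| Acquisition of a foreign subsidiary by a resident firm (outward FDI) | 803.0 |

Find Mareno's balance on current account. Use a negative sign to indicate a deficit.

2942.5

Goods: 1576.7 + 983.1 - 1781.4 + 543.8 = 1322.2
Services: 177.4 + 386.6 + 754.1 - 83.9 + 257.5 + 159.2 = 1650.9
Primary income: 158.0
Secondary income: -120.1 - 68.5 = -188.6
Current account = 1322.2 + 1650.9 + 158.0 + (-188.6) = 2942.5
(Excluded from the current account — capital account: acquisition of foreign patents and trademarks (non-produced assets) 48.8, debt forgiveness received from foreign official creditors 49.4; financial account: inward foreign direct investment in the manufacturing sector 504.1, foreign purchases of equities on the domestic stock exchange 393.2, acquisition of a foreign subsidiary by a resident firm (outward FDI) 803.0.)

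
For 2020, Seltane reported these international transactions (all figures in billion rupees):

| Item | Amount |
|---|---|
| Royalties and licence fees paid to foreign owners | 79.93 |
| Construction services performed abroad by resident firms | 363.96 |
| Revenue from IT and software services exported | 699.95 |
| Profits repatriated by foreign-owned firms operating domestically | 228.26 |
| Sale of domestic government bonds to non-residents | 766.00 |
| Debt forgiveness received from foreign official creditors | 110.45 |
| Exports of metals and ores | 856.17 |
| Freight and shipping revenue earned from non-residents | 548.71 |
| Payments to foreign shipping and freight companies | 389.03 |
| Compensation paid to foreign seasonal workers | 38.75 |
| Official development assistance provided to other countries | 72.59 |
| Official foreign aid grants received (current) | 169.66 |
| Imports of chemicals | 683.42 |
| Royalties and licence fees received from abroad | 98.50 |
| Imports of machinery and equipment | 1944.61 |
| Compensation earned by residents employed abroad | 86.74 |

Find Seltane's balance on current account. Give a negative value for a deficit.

-612.90

Goods: -1944.61 - 683.42 + 856.17 = -1771.86
Services: -389.03 + 98.50 - 79.93 + 548.71 + 699.95 + 363.96 = 1242.16
Primary income: 86.74 - 228.26 - 38.75 = -180.27
Secondary income: -72.59 + 169.66 = 97.07
Current account = (-1771.86) + 1242.16 + (-180.27) + 97.07 = -612.90
(Excluded from the current account — financial account: sale of domestic government bonds to non-residents 766.00; capital account: debt forgiveness received from foreign official creditors 110.45.)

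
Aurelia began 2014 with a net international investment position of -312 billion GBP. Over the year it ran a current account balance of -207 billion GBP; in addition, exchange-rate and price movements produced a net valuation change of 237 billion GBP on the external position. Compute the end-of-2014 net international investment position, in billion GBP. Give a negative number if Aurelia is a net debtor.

Change in NIIP = current account + net valuation change = -207 + 237 = 30
End-of-year NIIP = -312 + 30 = -282

-282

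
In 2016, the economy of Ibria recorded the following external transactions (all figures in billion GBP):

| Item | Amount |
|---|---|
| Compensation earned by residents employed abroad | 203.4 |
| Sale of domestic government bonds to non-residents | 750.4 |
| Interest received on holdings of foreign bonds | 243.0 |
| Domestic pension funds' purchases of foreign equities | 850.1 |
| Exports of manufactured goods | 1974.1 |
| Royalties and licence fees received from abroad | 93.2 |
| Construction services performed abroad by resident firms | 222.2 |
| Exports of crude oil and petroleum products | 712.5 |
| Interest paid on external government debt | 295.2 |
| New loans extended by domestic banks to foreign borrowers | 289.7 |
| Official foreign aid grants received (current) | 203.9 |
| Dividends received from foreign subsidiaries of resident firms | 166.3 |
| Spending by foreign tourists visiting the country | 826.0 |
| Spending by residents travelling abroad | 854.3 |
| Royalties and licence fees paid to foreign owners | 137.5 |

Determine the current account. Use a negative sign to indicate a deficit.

Goods: 712.5 + 1974.1 = 2686.6
Services: -137.5 + 93.2 + 222.2 + 826.0 - 854.3 = 149.6
Primary income: 166.3 + 203.4 + 243.0 - 295.2 = 317.5
Secondary income: 203.9
Current account = 2686.6 + 149.6 + 317.5 + 203.9 = 3357.6
(Excluded from the current account — financial account: sale of domestic government bonds to non-residents 750.4, domestic pension funds' purchases of foreign equities 850.1, new loans extended by domestic banks to foreign borrowers 289.7.)

3357.6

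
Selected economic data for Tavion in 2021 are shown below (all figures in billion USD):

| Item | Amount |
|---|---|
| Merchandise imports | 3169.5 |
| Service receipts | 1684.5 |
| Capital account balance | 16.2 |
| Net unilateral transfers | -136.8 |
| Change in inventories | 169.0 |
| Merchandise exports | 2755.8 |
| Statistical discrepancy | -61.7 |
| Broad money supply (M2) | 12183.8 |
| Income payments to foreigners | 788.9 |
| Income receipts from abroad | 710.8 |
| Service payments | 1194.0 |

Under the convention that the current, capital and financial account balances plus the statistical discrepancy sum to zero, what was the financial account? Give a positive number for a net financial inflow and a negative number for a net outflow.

Goods balance = 2755.8 - 3169.5 = -413.7
Services balance = 1684.5 - 1194.0 = 490.5
Trade balance (goods + services) = -413.7 + 490.5 = 76.8
Net primary income = 710.8 - 788.9 = -78.1
Net secondary income = -136.8
Current account = 76.8 + (-78.1) + (-136.8) = -138.1
Financial account = -(-138.1 + 16.2 + (-61.7)) = 183.6

183.6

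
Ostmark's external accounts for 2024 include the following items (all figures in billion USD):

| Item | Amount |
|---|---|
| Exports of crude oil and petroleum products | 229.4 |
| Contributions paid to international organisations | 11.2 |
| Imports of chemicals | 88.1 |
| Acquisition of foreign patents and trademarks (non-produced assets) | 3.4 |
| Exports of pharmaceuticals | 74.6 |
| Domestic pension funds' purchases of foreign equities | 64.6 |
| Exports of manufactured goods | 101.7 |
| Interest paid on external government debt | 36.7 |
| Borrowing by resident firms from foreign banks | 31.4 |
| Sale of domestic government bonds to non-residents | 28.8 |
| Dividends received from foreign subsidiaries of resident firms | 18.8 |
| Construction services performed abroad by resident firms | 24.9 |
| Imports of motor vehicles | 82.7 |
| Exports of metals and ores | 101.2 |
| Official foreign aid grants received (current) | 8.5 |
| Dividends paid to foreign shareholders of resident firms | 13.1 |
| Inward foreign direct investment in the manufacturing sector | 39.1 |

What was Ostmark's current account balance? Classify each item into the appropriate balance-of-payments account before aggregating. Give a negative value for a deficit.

327.3

Goods: 74.6 - 88.1 + 101.7 - 82.7 + 101.2 + 229.4 = 336.1
Services: 24.9
Primary income: -13.1 + 18.8 - 36.7 = -31.0
Secondary income: 8.5 - 11.2 = -2.7
Current account = 336.1 + 24.9 + (-31.0) + (-2.7) = 327.3
(Excluded from the current account — capital account: acquisition of foreign patents and trademarks (non-produced assets) 3.4; financial account: domestic pension funds' purchases of foreign equities 64.6, borrowing by resident firms from foreign banks 31.4, sale of domestic government bonds to non-residents 28.8, inward foreign direct investment in the manufacturing sector 39.1.)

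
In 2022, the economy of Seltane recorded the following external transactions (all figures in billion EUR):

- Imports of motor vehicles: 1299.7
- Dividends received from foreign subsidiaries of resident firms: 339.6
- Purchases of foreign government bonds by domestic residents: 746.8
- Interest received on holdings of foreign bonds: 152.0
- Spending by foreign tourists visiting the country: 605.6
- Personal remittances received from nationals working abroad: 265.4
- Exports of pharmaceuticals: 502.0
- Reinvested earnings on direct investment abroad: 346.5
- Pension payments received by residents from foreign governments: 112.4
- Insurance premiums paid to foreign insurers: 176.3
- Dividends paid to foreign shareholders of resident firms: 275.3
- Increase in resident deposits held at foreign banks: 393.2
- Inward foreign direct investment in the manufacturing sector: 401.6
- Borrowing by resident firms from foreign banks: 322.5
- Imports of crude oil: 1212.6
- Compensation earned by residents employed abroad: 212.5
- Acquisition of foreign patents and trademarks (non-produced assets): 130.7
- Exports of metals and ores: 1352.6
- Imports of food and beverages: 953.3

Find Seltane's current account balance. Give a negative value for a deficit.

-28.6

Goods: -953.3 + 1352.6 - 1299.7 + 502.0 - 1212.6 = -1611.0
Services: -176.3 + 605.6 = 429.3
Primary income: 212.5 + 152.0 + 339.6 + 346.5 - 275.3 = 775.3
Secondary income: 265.4 + 112.4 = 377.8
Current account = (-1611.0) + 429.3 + 775.3 + 377.8 = -28.6
(Excluded from the current account — financial account: purchases of foreign government bonds by domestic residents 746.8, increase in resident deposits held at foreign banks 393.2, inward foreign direct investment in the manufacturing sector 401.6, borrowing by resident firms from foreign banks 322.5; capital account: acquisition of foreign patents and trademarks (non-produced assets) 130.7.)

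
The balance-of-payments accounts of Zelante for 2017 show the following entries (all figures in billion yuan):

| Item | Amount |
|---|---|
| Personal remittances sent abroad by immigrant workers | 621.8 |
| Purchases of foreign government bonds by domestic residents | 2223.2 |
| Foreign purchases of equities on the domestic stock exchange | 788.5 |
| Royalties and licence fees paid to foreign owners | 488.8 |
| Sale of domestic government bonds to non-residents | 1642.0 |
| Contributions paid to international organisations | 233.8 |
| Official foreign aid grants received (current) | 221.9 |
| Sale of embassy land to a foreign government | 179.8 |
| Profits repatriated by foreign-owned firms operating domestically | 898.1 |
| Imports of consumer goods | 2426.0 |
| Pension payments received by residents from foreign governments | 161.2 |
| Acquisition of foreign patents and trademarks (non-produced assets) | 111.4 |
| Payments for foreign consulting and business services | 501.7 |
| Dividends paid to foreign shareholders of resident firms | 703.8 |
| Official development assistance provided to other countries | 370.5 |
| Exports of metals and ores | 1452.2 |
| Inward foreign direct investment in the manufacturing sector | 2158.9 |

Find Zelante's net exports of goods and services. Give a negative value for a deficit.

Goods: -2426.0 + 1452.2 = -973.8
Services: -488.8 - 501.7 = -990.5
Trade balance = -973.8 + (-990.5) = -1964.3
(Excluded from the trade balance — secondary income: personal remittances sent abroad by immigrant workers 621.8, contributions paid to international organisations 233.8, official foreign aid grants received (current) 221.9, pension payments received by residents from foreign governments 161.2, official development assistance provided to other countries 370.5; financial account: purchases of foreign government bonds by domestic residents 2223.2, foreign purchases of equities on the domestic stock exchange 788.5, sale of domestic government bonds to non-residents 1642.0, inward foreign direct investment in the manufacturing sector 2158.9; capital account: sale of embassy land to a foreign government 179.8, acquisition of foreign patents and trademarks (non-produced assets) 111.4; primary income: profits repatriated by foreign-owned firms operating domestically 898.1, dividends paid to foreign shareholders of resident firms 703.8.)

-1964.3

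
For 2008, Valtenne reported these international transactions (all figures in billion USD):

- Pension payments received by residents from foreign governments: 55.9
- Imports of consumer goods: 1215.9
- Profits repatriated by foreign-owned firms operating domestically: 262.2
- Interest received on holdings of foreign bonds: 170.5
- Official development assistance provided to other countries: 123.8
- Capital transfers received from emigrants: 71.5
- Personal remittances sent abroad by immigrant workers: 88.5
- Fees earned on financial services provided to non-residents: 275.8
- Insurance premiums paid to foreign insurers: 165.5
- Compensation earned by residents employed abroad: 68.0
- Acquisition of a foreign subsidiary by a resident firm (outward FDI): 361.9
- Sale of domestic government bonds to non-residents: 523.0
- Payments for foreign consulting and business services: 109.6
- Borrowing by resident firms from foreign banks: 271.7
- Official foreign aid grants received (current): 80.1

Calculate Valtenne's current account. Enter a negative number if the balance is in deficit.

Goods: -1215.9
Services: 275.8 - 109.6 - 165.5 = 0.7
Primary income: -262.2 + 68.0 + 170.5 = -23.7
Secondary income: -88.5 + 80.1 + 55.9 - 123.8 = -76.3
Current account = (-1215.9) + 0.7 + (-23.7) + (-76.3) = -1315.2
(Excluded from the current account — capital account: capital transfers received from emigrants 71.5; financial account: acquisition of a foreign subsidiary by a resident firm (outward FDI) 361.9, sale of domestic government bonds to non-residents 523.0, borrowing by resident firms from foreign banks 271.7.)

-1315.2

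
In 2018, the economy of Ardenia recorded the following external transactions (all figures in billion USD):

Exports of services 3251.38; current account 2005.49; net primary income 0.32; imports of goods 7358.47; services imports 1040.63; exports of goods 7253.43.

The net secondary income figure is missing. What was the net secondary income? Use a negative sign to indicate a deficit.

Current account = goods balance + services balance + net primary income + net secondary income
Sum of the known components = 2106.03
Net secondary income = CA - (known components) = 2005.49 - 2106.03 = -100.54

-100.54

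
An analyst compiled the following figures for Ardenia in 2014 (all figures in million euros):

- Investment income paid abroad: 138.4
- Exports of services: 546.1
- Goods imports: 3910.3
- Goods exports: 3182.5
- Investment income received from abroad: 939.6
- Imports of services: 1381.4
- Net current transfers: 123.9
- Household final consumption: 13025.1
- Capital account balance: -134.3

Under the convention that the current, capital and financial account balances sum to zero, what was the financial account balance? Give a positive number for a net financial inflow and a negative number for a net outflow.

772.3

Goods balance = 3182.5 - 3910.3 = -727.8
Services balance = 546.1 - 1381.4 = -835.3
Trade balance (goods + services) = -727.8 + (-835.3) = -1563.1
Net primary income = 939.6 - 138.4 = 801.2
Net secondary income = 123.9
Current account = -1563.1 + 801.2 + 123.9 = -638.0
Financial account = -(-638.0 + (-134.3)) = 772.3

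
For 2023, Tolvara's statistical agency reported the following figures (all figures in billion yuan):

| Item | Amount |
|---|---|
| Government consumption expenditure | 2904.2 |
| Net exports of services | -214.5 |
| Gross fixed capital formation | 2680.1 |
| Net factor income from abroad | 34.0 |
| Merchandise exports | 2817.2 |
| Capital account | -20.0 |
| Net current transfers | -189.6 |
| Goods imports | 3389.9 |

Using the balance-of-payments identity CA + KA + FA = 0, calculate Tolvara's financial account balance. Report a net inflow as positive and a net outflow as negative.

962.8

Goods balance = 2817.2 - 3389.9 = -572.7
Services balance = -214.5
Trade balance (goods + services) = -572.7 + (-214.5) = -787.2
Net primary income = 34.0
Net secondary income = -189.6
Current account = -787.2 + 34.0 + (-189.6) = -942.8
Financial account = -(-942.8 + (-20.0)) = 962.8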